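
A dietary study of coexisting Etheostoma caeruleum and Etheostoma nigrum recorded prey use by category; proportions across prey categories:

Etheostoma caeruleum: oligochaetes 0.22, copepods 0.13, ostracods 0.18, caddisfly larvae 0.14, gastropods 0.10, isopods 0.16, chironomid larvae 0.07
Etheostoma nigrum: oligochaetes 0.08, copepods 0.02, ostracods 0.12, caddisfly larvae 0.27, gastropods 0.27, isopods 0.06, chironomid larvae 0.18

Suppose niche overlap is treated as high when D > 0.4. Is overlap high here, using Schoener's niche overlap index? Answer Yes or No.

Σ|p₁ᵢ − p₂ᵢ| = 0.14 + 0.11 + 0.06 + 0.13 + 0.17 + 0.10 + 0.11 = 0.82
D = 1 − ½ × 0.82 = 1 − 0.410 = 0.5900
D = 0.5900 > 0.4 → Yes.

Yes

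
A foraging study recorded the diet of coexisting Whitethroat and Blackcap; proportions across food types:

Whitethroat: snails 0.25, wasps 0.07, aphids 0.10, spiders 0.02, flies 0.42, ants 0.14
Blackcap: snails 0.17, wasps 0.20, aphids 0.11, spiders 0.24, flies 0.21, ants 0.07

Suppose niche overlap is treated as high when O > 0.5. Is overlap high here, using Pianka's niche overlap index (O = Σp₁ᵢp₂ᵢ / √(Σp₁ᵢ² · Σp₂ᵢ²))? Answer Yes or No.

Σ p₁ᵢp₂ᵢ = 0.0425 + 0.0140 + 0.0110 + 0.0048 + 0.0882 + 0.0098 = 0.1703
Σp_1ᵢ² = 0.25² + 0.07² + 0.10² + 0.02² + 0.42² + 0.14² = 0.0625 + 0.0049 + 0.0100 + 0.0004 + 0.1764 + 0.0196 = 0.2738
Σp_2ᵢ² = 0.17² + 0.20² + 0.11² + 0.24² + 0.21² + 0.07² = 0.0289 + 0.0400 + 0.0121 + 0.0576 + 0.0441 + 0.0049 = 0.1876
O = 0.1703 / √(0.2738 × 0.1876) = 0.1703 / 0.22664 = 0.7514
O = 0.7514 > 0.5 → Yes.

Yes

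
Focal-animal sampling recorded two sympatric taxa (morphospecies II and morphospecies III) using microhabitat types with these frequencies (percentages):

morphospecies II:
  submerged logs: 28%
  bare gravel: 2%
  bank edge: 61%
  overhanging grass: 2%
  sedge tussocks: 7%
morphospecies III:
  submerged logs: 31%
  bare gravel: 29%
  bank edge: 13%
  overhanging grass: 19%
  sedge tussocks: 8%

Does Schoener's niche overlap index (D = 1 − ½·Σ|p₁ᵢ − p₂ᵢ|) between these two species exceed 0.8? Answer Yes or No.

Convert percentages to proportions (divide by 100).
Σ|p₁ᵢ − p₂ᵢ| = 0.03 + 0.27 + 0.48 + 0.17 + 0.01 = 0.96
D = 1 − ½ × 0.96 = 1 − 0.480 = 0.5200
D = 0.5200 < 0.8 → No.

No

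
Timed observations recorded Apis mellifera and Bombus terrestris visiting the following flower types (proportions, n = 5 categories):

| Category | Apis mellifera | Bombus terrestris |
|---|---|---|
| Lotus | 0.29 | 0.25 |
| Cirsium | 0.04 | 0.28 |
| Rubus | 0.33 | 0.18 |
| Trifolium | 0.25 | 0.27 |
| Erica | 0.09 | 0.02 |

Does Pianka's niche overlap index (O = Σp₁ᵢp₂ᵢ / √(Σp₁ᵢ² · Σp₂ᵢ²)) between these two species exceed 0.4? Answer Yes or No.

Σ p₁ᵢp₂ᵢ = 0.0725 + 0.0112 + 0.0594 + 0.0675 + 0.0018 = 0.2124
Σp_1ᵢ² = 0.29² + 0.04² + 0.33² + 0.25² + 0.09² = 0.0841 + 0.0016 + 0.1089 + 0.0625 + 0.0081 = 0.2652
Σp_2ᵢ² = 0.25² + 0.28² + 0.18² + 0.27² + 0.02² = 0.0625 + 0.0784 + 0.0324 + 0.0729 + 0.0004 = 0.2466
O = 0.2124 / √(0.2652 × 0.2466) = 0.2124 / 0.25573 = 0.8306
O = 0.8306 > 0.4 → Yes.

Yes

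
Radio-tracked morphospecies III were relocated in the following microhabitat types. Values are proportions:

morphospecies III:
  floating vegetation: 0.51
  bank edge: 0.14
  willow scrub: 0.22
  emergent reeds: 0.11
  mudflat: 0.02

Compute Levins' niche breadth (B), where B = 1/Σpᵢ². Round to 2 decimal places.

2.94

Σpᵢ² = 0.51² + 0.14² + 0.22² + 0.11² + 0.02² = 0.2601 + 0.0196 + 0.0484 + 0.0121 + 0.0004 = 0.3406
B = 1 / 0.3406 = 2.9360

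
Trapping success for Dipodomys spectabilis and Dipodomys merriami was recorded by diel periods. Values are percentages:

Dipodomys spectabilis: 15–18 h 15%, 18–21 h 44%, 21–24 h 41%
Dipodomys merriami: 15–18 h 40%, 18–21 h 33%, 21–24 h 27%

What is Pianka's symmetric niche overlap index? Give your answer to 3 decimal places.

Convert percentages to proportions (divide by 100).
Σ p₁ᵢp₂ᵢ = 0.0600 + 0.1452 + 0.1107 = 0.3159
Σp_1ᵢ² = 0.15² + 0.44² + 0.41² = 0.0225 + 0.1936 + 0.1681 = 0.3842
Σp_2ᵢ² = 0.40² + 0.33² + 0.27² = 0.1600 + 0.1089 + 0.0729 = 0.3418
O = 0.3159 / √(0.3842 × 0.3418) = 0.3159 / 0.362380 = 0.87174

0.872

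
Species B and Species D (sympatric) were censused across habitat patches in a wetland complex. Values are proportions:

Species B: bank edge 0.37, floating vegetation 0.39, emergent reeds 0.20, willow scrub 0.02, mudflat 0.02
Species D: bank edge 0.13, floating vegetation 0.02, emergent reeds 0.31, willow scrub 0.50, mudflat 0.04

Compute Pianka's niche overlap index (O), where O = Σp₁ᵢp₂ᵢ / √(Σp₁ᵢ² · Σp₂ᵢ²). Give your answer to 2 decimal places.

Σ p₁ᵢp₂ᵢ = 0.0481 + 0.0078 + 0.0620 + 0.0100 + 0.0008 = 0.1287
Σp_1ᵢ² = 0.37² + 0.39² + 0.20² + 0.02² + 0.02² = 0.1369 + 0.1521 + 0.0400 + 0.0004 + 0.0004 = 0.3298
Σp_2ᵢ² = 0.13² + 0.02² + 0.31² + 0.50² + 0.04² = 0.0169 + 0.0004 + 0.0961 + 0.2500 + 0.0016 = 0.3650
O = 0.1287 / √(0.3298 × 0.3650) = 0.1287 / 0.34695 = 0.3709

0.37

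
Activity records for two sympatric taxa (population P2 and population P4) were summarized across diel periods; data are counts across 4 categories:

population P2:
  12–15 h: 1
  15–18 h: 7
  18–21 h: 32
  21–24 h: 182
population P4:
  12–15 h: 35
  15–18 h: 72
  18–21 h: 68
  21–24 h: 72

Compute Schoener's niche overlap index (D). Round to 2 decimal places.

0.47

Proportions for population P2 (n=222): 1/222=0.0045, 7/222=0.0315, 32/222=0.1441, 182/222=0.8198
Proportions for population P4 (n=247): 35/247=0.1417, 72/247=0.2915, 68/247=0.2753, 72/247=0.2915
Σ|p₁ᵢ − p₂ᵢ| = 0.1372 + 0.2600 + 0.1312 + 0.5283 = 1.0567
D = 1 − ½ × 1.0567 = 1 − 0.52835 = 0.47165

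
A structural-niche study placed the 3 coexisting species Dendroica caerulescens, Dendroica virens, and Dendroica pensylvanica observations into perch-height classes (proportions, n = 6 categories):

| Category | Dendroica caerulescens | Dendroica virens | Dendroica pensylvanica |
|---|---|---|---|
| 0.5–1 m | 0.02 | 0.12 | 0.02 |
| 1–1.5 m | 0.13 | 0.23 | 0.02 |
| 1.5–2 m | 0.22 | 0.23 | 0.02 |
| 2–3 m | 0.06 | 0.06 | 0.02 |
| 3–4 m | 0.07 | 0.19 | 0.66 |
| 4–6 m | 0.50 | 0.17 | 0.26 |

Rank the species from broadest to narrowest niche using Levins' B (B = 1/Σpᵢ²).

Dendroica virens > Dendroica caerulescens > Dendroica pensylvanica

Σp_caerᵢ² = 0.02² + 0.13² + 0.22² + 0.06² + 0.07² + 0.50² = 0.0004 + 0.0169 + 0.0484 + 0.0036 + 0.0049 + 0.2500 = 0.3242
B_caer = 1 / 0.3242 = 3.0845
Σp_vireᵢ² = 0.12² + 0.23² + 0.23² + 0.06² + 0.19² + 0.17² = 0.0144 + 0.0529 + 0.0529 + 0.0036 + 0.0361 + 0.0289 = 0.1888
B_vire = 1 / 0.1888 = 5.2966
Σp_pensᵢ² = 0.02² + 0.02² + 0.02² + 0.02² + 0.66² + 0.26² = 0.0004 + 0.0004 + 0.0004 + 0.0004 + 0.4356 + 0.0676 = 0.5048
B_pens = 1 / 0.5048 = 1.9810
Ranking by B (broadest → narrowest): Dendroica virens (5.30) > Dendroica caerulescens (3.08) > Dendroica pensylvanica (1.98)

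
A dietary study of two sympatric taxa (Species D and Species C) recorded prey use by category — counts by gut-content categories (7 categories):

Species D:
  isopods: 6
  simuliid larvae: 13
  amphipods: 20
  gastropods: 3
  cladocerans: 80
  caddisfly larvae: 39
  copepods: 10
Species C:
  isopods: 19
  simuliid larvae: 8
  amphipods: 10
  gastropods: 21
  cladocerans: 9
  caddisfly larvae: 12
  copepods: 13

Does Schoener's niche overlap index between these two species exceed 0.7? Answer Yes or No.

No

Proportions for Species D (n=171): 6/171=0.0351, 13/171=0.0760, 20/171=0.1170, 3/171=0.0175, 80/171=0.4678, 39/171=0.2281, 10/171=0.0585
Proportions for Species C (n=92): 19/92=0.2065, 8/92=0.0870, 10/92=0.1087, 21/92=0.2283, 9/92=0.0978, 12/92=0.1304, 13/92=0.1413
Σ|p₁ᵢ − p₂ᵢ| = 0.1714 + 0.0110 + 0.0083 + 0.2108 + 0.3700 + 0.0977 + 0.0828 = 0.9520
D = 1 − ½ × 0.9520 = 1 − 0.47600 = 0.52400
D = 0.52400 < 0.7 → No.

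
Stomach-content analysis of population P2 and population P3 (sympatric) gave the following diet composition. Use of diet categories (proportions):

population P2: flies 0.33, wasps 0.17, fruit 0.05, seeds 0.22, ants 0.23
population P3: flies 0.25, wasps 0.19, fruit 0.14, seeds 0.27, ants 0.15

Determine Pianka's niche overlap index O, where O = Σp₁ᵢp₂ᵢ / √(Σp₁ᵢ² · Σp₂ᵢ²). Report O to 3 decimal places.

Σ p₁ᵢp₂ᵢ = 0.0825 + 0.0323 + 0.0070 + 0.0594 + 0.0345 = 0.2157
Σp_1ᵢ² = 0.33² + 0.17² + 0.05² + 0.22² + 0.23² = 0.1089 + 0.0289 + 0.0025 + 0.0484 + 0.0529 = 0.2416
Σp_2ᵢ² = 0.25² + 0.19² + 0.14² + 0.27² + 0.15² = 0.0625 + 0.0361 + 0.0196 + 0.0729 + 0.0225 = 0.2136
O = 0.2157 / √(0.2416 × 0.2136) = 0.2157 / 0.227169 = 0.94951

0.950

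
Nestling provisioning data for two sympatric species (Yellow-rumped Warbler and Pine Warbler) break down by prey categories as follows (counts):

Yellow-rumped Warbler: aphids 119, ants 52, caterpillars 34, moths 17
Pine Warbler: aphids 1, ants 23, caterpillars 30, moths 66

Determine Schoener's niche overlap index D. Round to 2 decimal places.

0.43

Proportions for Yellow-rumped Warbler (n=222): 119/222=0.5360, 52/222=0.2342, 34/222=0.1532, 17/222=0.0766
Proportions for Pine Warbler (n=120): 1/120=0.0083, 23/120=0.1917, 30/120=0.2500, 66/120=0.5500
Σ|p₁ᵢ − p₂ᵢ| = 0.5277 + 0.0425 + 0.0968 + 0.4734 = 1.1404
D = 1 − ½ × 1.1404 = 1 − 0.57020 = 0.42980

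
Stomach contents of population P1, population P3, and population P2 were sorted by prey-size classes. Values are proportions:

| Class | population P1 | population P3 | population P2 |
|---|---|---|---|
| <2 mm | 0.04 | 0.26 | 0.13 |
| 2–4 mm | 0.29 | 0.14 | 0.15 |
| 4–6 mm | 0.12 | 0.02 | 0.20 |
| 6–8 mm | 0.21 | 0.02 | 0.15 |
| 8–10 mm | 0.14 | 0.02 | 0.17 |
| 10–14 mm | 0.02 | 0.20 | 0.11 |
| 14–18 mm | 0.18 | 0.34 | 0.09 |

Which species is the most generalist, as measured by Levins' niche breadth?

population P2

Σp_P1ᵢ² = 0.04² + 0.29² + 0.12² + 0.21² + 0.14² + 0.02² + 0.18² = 0.0016 + 0.0841 + 0.0144 + 0.0441 + 0.0196 + 0.0004 + 0.0324 = 0.1966
B_P1 = 1 / 0.1966 = 5.0865
Σp_P3ᵢ² = 0.26² + 0.14² + 0.02² + 0.02² + 0.02² + 0.20² + 0.34² = 0.0676 + 0.0196 + 0.0004 + 0.0004 + 0.0004 + 0.0400 + 0.1156 = 0.2440
B_P3 = 1 / 0.2440 = 4.0984
Σp_P2ᵢ² = 0.13² + 0.15² + 0.20² + 0.15² + 0.17² + 0.11² + 0.09² = 0.0169 + 0.0225 + 0.0400 + 0.0225 + 0.0289 + 0.0121 + 0.0081 = 0.1510
B_P2 = 1 / 0.1510 = 6.6225
Highest B → broadest niche (most generalist): population P2 (B = 6.62).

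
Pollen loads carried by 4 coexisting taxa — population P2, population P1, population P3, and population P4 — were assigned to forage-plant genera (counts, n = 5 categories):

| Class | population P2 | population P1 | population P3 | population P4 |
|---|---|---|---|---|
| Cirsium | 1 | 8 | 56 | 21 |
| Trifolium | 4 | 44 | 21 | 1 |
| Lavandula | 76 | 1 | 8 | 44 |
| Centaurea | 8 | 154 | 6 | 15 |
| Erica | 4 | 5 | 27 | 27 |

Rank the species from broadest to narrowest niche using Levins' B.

population P4 > population P3 > population P1 > population P2

Proportions for population P2 (n=93): 1/93=0.0108, 4/93=0.0430, 76/93=0.8172, 8/93=0.0860, 4/93=0.0430
Proportions for population P1 (n=212): 8/212=0.0377, 44/212=0.2075, 1/212=0.0047, 154/212=0.7264, 5/212=0.0236
Proportions for population P3 (n=118): 56/118=0.4746, 21/118=0.1780, 8/118=0.0678, 6/118=0.0508, 27/118=0.2288
Proportions for population P4 (n=108): 21/108=0.1944, 1/108=0.0093, 44/108=0.4074, 15/108=0.1389, 27/108=0.2500
Σp_P2ᵢ² = 0.0108² + 0.0430² + 0.8172² + 0.0860² + 0.0430² = 0.000117 + 0.001849 + 0.667816 + 0.007396 + 0.001849 = 0.679027
B_P2 = 1 / 0.679027 = 1.4727
Σp_P1ᵢ² = 0.0377² + 0.2075² + 0.0047² + 0.7264² + 0.0236² = 0.001421 + 0.043056 + 0.000022 + 0.527657 + 0.000557 = 0.572713
B_P1 = 1 / 0.572713 = 1.7461
Σp_P3ᵢ² = 0.4746² + 0.1780² + 0.0678² + 0.0508² + 0.2288² = 0.225245 + 0.031684 + 0.004597 + 0.002581 + 0.052349 = 0.316456
B_P3 = 1 / 0.316456 = 3.1600
Σp_P4ᵢ² = 0.1944² + 0.0093² + 0.4074² + 0.1389² + 0.2500² = 0.037791 + 0.000086 + 0.165975 + 0.019293 + 0.062500 = 0.285645
B_P4 = 1 / 0.285645 = 3.5008
Ranking by B (broadest → narrowest): population P4 (3.50) > population P3 (3.16) > population P1 (1.75) > population P2 (1.47)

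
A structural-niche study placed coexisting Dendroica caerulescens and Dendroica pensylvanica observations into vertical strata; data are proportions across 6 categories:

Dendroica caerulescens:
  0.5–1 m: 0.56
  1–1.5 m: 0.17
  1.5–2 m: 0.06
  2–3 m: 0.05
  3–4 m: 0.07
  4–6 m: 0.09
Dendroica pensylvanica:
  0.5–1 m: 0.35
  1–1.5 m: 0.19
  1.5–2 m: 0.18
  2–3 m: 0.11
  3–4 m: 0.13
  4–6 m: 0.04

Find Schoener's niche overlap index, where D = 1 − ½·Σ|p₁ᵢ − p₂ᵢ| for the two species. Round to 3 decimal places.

Σ|p₁ᵢ − p₂ᵢ| = 0.21 + 0.02 + 0.12 + 0.06 + 0.06 + 0.05 = 0.52
D = 1 − ½ × 0.52 = 1 − 0.260 = 0.74000

0.740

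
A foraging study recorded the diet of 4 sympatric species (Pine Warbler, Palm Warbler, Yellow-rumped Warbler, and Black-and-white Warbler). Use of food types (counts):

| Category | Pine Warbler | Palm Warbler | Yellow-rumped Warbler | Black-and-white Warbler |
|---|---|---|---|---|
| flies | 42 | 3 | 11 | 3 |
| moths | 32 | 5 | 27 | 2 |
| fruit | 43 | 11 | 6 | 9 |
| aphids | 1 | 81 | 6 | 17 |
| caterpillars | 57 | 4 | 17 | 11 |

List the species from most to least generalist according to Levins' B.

Proportions for Pine Warbler (n=175): 42/175=0.2400, 32/175=0.1829, 43/175=0.2457, 1/175=0.0057, 57/175=0.3257
Proportions for Palm Warbler (n=104): 3/104=0.0288, 5/104=0.0481, 11/104=0.1058, 81/104=0.7788, 4/104=0.0385
Proportions for Yellow-rumped Warbler (n=67): 11/67=0.1642, 27/67=0.4030, 6/67=0.0896, 6/67=0.0896, 17/67=0.2537
Proportions for Black-and-white Warbler (n=42): 3/42=0.0714, 2/42=0.0476, 9/42=0.2143, 17/42=0.4048, 11/42=0.2619
Σp_Pineᵢ² = 0.2400² + 0.1829² + 0.2457² + 0.0057² + 0.3257² = 0.057600 + 0.033452 + 0.060368 + 0.000032 + 0.106080 = 0.257532
B_Pine = 1 / 0.257532 = 3.8830
Σp_Palmᵢ² = 0.0288² + 0.0481² + 0.1058² + 0.7788² + 0.0385² = 0.000829 + 0.002314 + 0.011194 + 0.606529 + 0.001482 = 0.622348
B_Palm = 1 / 0.622348 = 1.6068
Σp_Yellᵢ² = 0.1642² + 0.4030² + 0.0896² + 0.0896² + 0.2537² = 0.026962 + 0.162409 + 0.008028 + 0.008028 + 0.064364 = 0.269791
B_Yell = 1 / 0.269791 = 3.7066
Σp_Blacᵢ² = 0.0714² + 0.0476² + 0.2143² + 0.4048² + 0.2619² = 0.005098 + 0.002266 + 0.045924 + 0.163863 + 0.068592 = 0.285743
B_Blac = 1 / 0.285743 = 3.4996
Ranking by B (broadest → narrowest): Pine Warbler (3.88) > Yellow-rumped Warbler (3.71) > Black-and-white Warbler (3.50) > Palm Warbler (1.61)

Pine Warbler > Yellow-rumped Warbler > Black-and-white Warbler > Palm Warbler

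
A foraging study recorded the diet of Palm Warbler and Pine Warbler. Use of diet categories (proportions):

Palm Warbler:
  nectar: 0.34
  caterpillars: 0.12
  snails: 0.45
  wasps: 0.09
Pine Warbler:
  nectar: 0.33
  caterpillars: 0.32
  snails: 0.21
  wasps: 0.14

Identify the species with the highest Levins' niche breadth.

Σp_Palmᵢ² = 0.34² + 0.12² + 0.45² + 0.09² = 0.1156 + 0.0144 + 0.2025 + 0.0081 = 0.3406
B_Palm = 1 / 0.3406 = 2.9360
Σp_Pineᵢ² = 0.33² + 0.32² + 0.21² + 0.14² = 0.1089 + 0.1024 + 0.0441 + 0.0196 = 0.2750
B_Pine = 1 / 0.2750 = 3.6364
Highest B → broadest niche (most generalist): Pine Warbler (B = 3.64).

Pine Warbler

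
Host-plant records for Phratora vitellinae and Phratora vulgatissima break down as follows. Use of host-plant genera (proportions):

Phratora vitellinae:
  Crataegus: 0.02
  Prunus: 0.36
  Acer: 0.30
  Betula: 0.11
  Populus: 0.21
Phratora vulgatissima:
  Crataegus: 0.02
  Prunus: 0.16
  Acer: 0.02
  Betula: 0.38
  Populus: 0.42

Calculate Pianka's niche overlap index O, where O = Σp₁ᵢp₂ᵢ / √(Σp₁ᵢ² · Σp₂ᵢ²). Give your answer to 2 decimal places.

Σ p₁ᵢp₂ᵢ = 0.0004 + 0.0576 + 0.0060 + 0.0418 + 0.0882 = 0.1940
Σp_1ᵢ² = 0.02² + 0.36² + 0.30² + 0.11² + 0.21² = 0.0004 + 0.1296 + 0.0900 + 0.0121 + 0.0441 = 0.2762
Σp_2ᵢ² = 0.02² + 0.16² + 0.02² + 0.38² + 0.42² = 0.0004 + 0.0256 + 0.0004 + 0.1444 + 0.1764 = 0.3472
O = 0.1940 / √(0.2762 × 0.3472) = 0.1940 / 0.30967 = 0.6265

0.63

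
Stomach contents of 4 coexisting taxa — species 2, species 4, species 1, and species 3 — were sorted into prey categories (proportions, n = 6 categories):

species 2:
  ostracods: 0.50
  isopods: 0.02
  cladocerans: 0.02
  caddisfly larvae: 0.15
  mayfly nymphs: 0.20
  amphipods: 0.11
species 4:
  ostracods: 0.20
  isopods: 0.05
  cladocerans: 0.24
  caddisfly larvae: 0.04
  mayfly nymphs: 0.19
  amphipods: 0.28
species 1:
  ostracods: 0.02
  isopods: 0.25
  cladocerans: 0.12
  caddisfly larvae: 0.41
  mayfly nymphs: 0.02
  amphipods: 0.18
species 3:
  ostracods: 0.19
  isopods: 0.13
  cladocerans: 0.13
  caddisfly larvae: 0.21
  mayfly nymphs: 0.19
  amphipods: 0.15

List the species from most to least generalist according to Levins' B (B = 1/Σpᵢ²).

species 3 > species 4 > species 1 > species 2

Σp_2ᵢ² = 0.50² + 0.02² + 0.02² + 0.15² + 0.20² + 0.11² = 0.2500 + 0.0004 + 0.0004 + 0.0225 + 0.0400 + 0.0121 = 0.3254
B_2 = 1 / 0.3254 = 3.0731
Σp_4ᵢ² = 0.20² + 0.05² + 0.24² + 0.04² + 0.19² + 0.28² = 0.0400 + 0.0025 + 0.0576 + 0.0016 + 0.0361 + 0.0784 = 0.2162
B_4 = 1 / 0.2162 = 4.6253
Σp_1ᵢ² = 0.02² + 0.25² + 0.12² + 0.41² + 0.02² + 0.18² = 0.0004 + 0.0625 + 0.0144 + 0.1681 + 0.0004 + 0.0324 = 0.2782
B_1 = 1 / 0.2782 = 3.5945
Σp_3ᵢ² = 0.19² + 0.13² + 0.13² + 0.21² + 0.19² + 0.15² = 0.0361 + 0.0169 + 0.0169 + 0.0441 + 0.0361 + 0.0225 = 0.1726
B_3 = 1 / 0.1726 = 5.7937
Ranking by B (broadest → narrowest): species 3 (5.79) > species 4 (4.63) > species 1 (3.59) > species 2 (3.07)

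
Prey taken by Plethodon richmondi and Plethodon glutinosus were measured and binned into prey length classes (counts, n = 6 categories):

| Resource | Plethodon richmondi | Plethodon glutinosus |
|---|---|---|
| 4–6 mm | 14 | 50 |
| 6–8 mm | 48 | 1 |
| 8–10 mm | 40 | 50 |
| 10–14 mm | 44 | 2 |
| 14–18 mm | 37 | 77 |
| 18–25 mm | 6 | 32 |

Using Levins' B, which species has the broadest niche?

Proportions for Plethodon richmondi (n=189): 14/189=0.0741, 48/189=0.2540, 40/189=0.2116, 44/189=0.2328, 37/189=0.1958, 6/189=0.0317
Proportions for Plethodon glutinosus (n=212): 50/212=0.2358, 1/212=0.0047, 50/212=0.2358, 2/212=0.0094, 77/212=0.3632, 32/212=0.1509
Σp_richᵢ² = 0.0741² + 0.2540² + 0.2116² + 0.2328² + 0.1958² + 0.0317² = 0.005491 + 0.064516 + 0.044775 + 0.054196 + 0.038338 + 0.001005 = 0.208321
B_rich = 1 / 0.208321 = 4.8003
Σp_glutᵢ² = 0.2358² + 0.0047² + 0.2358² + 0.0094² + 0.3632² + 0.1509² = 0.055602 + 0.000022 + 0.055602 + 0.000088 + 0.131914 + 0.022771 = 0.265999
B_glut = 1 / 0.265999 = 3.7594
Highest B → broadest niche (most generalist): Plethodon richmondi (B = 4.80).

Plethodon richmondi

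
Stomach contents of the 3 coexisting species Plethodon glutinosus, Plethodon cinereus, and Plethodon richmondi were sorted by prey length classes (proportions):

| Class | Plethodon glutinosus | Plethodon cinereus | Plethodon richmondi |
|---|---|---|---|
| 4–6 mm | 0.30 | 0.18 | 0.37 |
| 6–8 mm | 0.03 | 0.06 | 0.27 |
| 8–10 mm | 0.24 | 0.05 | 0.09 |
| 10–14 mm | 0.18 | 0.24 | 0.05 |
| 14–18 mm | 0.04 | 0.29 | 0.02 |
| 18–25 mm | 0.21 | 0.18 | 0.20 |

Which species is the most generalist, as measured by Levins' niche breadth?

Plethodon cinereus

Σp_glutᵢ² = 0.30² + 0.03² + 0.24² + 0.18² + 0.04² + 0.21² = 0.0900 + 0.0009 + 0.0576 + 0.0324 + 0.0016 + 0.0441 = 0.2266
B_glut = 1 / 0.2266 = 4.4131
Σp_cineᵢ² = 0.18² + 0.06² + 0.05² + 0.24² + 0.29² + 0.18² = 0.0324 + 0.0036 + 0.0025 + 0.0576 + 0.0841 + 0.0324 = 0.2126
B_cine = 1 / 0.2126 = 4.7037
Σp_richᵢ² = 0.37² + 0.27² + 0.09² + 0.05² + 0.02² + 0.20² = 0.1369 + 0.0729 + 0.0081 + 0.0025 + 0.0004 + 0.0400 = 0.2608
B_rich = 1 / 0.2608 = 3.8344
Highest B → broadest niche (most generalist): Plethodon cinereus (B = 4.70).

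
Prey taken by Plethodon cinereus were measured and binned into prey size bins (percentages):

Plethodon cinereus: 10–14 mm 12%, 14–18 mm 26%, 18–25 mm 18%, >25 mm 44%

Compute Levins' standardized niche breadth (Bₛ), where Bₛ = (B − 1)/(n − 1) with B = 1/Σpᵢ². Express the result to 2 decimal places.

Convert percentages to proportions (divide by 100).
Σpᵢ² = 0.12² + 0.26² + 0.18² + 0.44² = 0.0144 + 0.0676 + 0.0324 + 0.1936 = 0.3080
B = 1 / 0.3080 = 3.2468
Bₛ = (B − 1)/(n − 1) = (3.2468 − 1)/(4 − 1) = 2.2468/3 = 0.7489

0.75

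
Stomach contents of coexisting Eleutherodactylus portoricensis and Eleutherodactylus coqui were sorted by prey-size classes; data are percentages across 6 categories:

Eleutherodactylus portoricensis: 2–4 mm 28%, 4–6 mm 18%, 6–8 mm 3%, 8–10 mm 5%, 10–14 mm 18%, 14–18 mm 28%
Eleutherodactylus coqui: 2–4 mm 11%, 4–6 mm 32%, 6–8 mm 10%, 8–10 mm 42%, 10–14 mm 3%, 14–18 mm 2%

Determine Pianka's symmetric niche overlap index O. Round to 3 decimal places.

0.473

Convert percentages to proportions (divide by 100).
Σ p₁ᵢp₂ᵢ = 0.0308 + 0.0576 + 0.0030 + 0.0210 + 0.0054 + 0.0056 = 0.1234
Σp_1ᵢ² = 0.28² + 0.18² + 0.03² + 0.05² + 0.18² + 0.28² = 0.0784 + 0.0324 + 0.0009 + 0.0025 + 0.0324 + 0.0784 = 0.2250
Σp_2ᵢ² = 0.11² + 0.32² + 0.10² + 0.42² + 0.03² + 0.02² = 0.0121 + 0.1024 + 0.0100 + 0.1764 + 0.0009 + 0.0004 = 0.3022
O = 0.1234 / √(0.2250 × 0.3022) = 0.1234 / 0.260759 = 0.47323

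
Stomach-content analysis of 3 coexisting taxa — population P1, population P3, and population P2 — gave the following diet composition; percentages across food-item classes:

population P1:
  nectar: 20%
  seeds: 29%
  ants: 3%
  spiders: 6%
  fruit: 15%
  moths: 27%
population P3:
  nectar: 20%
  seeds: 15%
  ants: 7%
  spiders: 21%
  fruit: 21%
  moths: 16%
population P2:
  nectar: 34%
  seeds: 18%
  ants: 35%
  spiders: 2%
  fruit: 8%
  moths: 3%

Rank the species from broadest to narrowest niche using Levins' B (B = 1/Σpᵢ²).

population P3 > population P1 > population P2

Convert percentages to proportions (divide by 100).
Σp_P1ᵢ² = 0.20² + 0.29² + 0.03² + 0.06² + 0.15² + 0.27² = 0.0400 + 0.0841 + 0.0009 + 0.0036 + 0.0225 + 0.0729 = 0.2240
B_P1 = 1 / 0.2240 = 4.4643
Σp_P3ᵢ² = 0.20² + 0.15² + 0.07² + 0.21² + 0.21² + 0.16² = 0.0400 + 0.0225 + 0.0049 + 0.0441 + 0.0441 + 0.0256 = 0.1812
B_P3 = 1 / 0.1812 = 5.5188
Σp_P2ᵢ² = 0.34² + 0.18² + 0.35² + 0.02² + 0.08² + 0.03² = 0.1156 + 0.0324 + 0.1225 + 0.0004 + 0.0064 + 0.0009 = 0.2782
B_P2 = 1 / 0.2782 = 3.5945
Ranking by B (broadest → narrowest): population P3 (5.52) > population P1 (4.46) > population P2 (3.59)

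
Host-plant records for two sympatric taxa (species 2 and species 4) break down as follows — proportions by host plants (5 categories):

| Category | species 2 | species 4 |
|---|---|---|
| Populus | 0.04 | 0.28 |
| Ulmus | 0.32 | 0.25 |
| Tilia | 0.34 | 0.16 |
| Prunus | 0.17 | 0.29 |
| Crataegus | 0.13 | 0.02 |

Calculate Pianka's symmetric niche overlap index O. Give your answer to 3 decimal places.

0.765

Σ p₁ᵢp₂ᵢ = 0.0112 + 0.0800 + 0.0544 + 0.0493 + 0.0026 = 0.1975
Σp_1ᵢ² = 0.04² + 0.32² + 0.34² + 0.17² + 0.13² = 0.0016 + 0.1024 + 0.1156 + 0.0289 + 0.0169 = 0.2654
Σp_2ᵢ² = 0.28² + 0.25² + 0.16² + 0.29² + 0.02² = 0.0784 + 0.0625 + 0.0256 + 0.0841 + 0.0004 = 0.2510
O = 0.1975 / √(0.2654 × 0.2510) = 0.1975 / 0.258100 = 0.76521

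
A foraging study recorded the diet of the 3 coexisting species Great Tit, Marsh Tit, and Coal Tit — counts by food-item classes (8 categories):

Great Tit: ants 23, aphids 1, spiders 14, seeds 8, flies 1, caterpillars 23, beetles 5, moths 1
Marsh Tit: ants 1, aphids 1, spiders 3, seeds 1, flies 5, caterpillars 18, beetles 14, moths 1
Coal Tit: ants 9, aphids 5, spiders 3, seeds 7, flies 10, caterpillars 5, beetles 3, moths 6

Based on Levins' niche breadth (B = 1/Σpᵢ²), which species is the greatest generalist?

Coal Tit

Proportions for Great Tit (n=76): 23/76=0.3026, 1/76=0.0132, 14/76=0.1842, 8/76=0.1053, 1/76=0.0132, 23/76=0.3026, 5/76=0.0658, 1/76=0.0132
Proportions for Marsh Tit (n=44): 1/44=0.0227, 1/44=0.0227, 3/44=0.0682, 1/44=0.0227, 5/44=0.1136, 18/44=0.4091, 14/44=0.3182, 1/44=0.0227
Proportions for Coal Tit (n=48): 9/48=0.1875, 5/48=0.1042, 3/48=0.0625, 7/48=0.1458, 10/48=0.2083, 5/48=0.1042, 3/48=0.0625, 6/48=0.1250
Σp_Greaᵢ² = 0.3026² + 0.0132² + 0.1842² + 0.1053² + 0.0132² + 0.3026² + 0.0658² + 0.0132² = 0.091567 + 0.000174 + 0.033930 + 0.011088 + 0.000174 + 0.091567 + 0.004330 + 0.000174 = 0.233004
B_Grea = 1 / 0.233004 = 4.2918
Σp_Marsᵢ² = 0.0227² + 0.0227² + 0.0682² + 0.0227² + 0.1136² + 0.4091² + 0.3182² + 0.0227² = 0.000515 + 0.000515 + 0.004651 + 0.000515 + 0.012905 + 0.167363 + 0.101251 + 0.000515 = 0.288230
B_Mars = 1 / 0.288230 = 3.4695
Σp_Coalᵢ² = 0.1875² + 0.1042² + 0.0625² + 0.1458² + 0.2083² + 0.1042² + 0.0625² + 0.1250² = 0.035156 + 0.010858 + 0.003906 + 0.021258 + 0.043389 + 0.010858 + 0.003906 + 0.015625 = 0.144956
B_Coal = 1 / 0.144956 = 6.8986
Highest B → broadest niche (most generalist): Coal Tit (B = 6.90).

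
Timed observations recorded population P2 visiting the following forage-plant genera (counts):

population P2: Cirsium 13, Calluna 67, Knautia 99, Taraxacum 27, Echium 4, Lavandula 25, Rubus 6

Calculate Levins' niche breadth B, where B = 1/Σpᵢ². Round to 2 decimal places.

3.66

Proportions for population P2 (n=241): 13/241=0.0539, 67/241=0.2780, 99/241=0.4108, 27/241=0.1120, 4/241=0.0166, 25/241=0.1037, 6/241=0.0249
Σpᵢ² = 0.0539² + 0.2780² + 0.4108² + 0.1120² + 0.0166² + 0.1037² + 0.0249² = 0.002905 + 0.077284 + 0.168757 + 0.012544 + 0.000276 + 0.010754 + 0.000620 = 0.273140
B = 1 / 0.273140 = 3.6611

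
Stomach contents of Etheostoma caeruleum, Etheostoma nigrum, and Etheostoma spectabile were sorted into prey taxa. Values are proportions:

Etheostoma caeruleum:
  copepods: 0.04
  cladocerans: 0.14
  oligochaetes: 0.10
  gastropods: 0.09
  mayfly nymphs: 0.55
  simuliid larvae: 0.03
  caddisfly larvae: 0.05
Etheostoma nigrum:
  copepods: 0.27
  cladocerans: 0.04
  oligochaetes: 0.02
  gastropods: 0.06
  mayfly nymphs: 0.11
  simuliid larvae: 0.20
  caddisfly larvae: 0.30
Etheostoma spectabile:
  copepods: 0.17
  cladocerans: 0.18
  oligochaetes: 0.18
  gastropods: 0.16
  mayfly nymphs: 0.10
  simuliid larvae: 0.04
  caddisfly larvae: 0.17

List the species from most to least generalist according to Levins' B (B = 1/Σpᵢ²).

Σp_caerᵢ² = 0.04² + 0.14² + 0.10² + 0.09² + 0.55² + 0.03² + 0.05² = 0.0016 + 0.0196 + 0.0100 + 0.0081 + 0.3025 + 0.0009 + 0.0025 = 0.3452
B_caer = 1 / 0.3452 = 2.8969
Σp_nigrᵢ² = 0.27² + 0.04² + 0.02² + 0.06² + 0.11² + 0.20² + 0.30² = 0.0729 + 0.0016 + 0.0004 + 0.0036 + 0.0121 + 0.0400 + 0.0900 = 0.2206
B_nigr = 1 / 0.2206 = 4.5331
Σp_specᵢ² = 0.17² + 0.18² + 0.18² + 0.16² + 0.10² + 0.04² + 0.17² = 0.0289 + 0.0324 + 0.0324 + 0.0256 + 0.0100 + 0.0016 + 0.0289 = 0.1598
B_spec = 1 / 0.1598 = 6.2578
Ranking by B (broadest → narrowest): Etheostoma spectabile (6.26) > Etheostoma nigrum (4.53) > Etheostoma caeruleum (2.90)

Etheostoma spectabile > Etheostoma nigrum > Etheostoma caeruleum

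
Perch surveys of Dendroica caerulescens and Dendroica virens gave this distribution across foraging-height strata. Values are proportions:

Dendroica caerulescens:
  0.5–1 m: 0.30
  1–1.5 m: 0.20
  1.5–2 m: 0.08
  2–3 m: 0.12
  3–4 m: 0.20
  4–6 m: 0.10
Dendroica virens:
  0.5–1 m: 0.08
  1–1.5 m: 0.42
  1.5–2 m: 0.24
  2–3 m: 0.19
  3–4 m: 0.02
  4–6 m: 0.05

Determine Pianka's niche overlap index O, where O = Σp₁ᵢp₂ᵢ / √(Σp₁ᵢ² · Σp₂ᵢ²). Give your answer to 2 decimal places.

Σ p₁ᵢp₂ᵢ = 0.0240 + 0.0840 + 0.0192 + 0.0228 + 0.0040 + 0.0050 = 0.1590
Σp_1ᵢ² = 0.30² + 0.20² + 0.08² + 0.12² + 0.20² + 0.10² = 0.0900 + 0.0400 + 0.0064 + 0.0144 + 0.0400 + 0.0100 = 0.2008
Σp_2ᵢ² = 0.08² + 0.42² + 0.24² + 0.19² + 0.02² + 0.05² = 0.0064 + 0.1764 + 0.0576 + 0.0361 + 0.0004 + 0.0025 = 0.2794
O = 0.1590 / √(0.2008 × 0.2794) = 0.1590 / 0.23686 = 0.6713

0.67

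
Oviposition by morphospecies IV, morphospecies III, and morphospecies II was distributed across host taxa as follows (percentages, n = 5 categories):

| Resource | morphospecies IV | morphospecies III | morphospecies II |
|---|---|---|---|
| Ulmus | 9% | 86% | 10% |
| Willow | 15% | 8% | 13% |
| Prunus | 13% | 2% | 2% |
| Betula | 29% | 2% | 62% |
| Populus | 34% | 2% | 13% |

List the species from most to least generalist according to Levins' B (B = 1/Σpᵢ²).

morphospecies IV > morphospecies II > morphospecies III

Convert percentages to proportions (divide by 100).
Σp_IVᵢ² = 0.09² + 0.15² + 0.13² + 0.29² + 0.34² = 0.0081 + 0.0225 + 0.0169 + 0.0841 + 0.1156 = 0.2472
B_IV = 1 / 0.2472 = 4.0453
Σp_IIIᵢ² = 0.86² + 0.08² + 0.02² + 0.02² + 0.02² = 0.7396 + 0.0064 + 0.0004 + 0.0004 + 0.0004 = 0.7472
B_III = 1 / 0.7472 = 1.3383
Σp_IIᵢ² = 0.10² + 0.13² + 0.02² + 0.62² + 0.13² = 0.0100 + 0.0169 + 0.0004 + 0.3844 + 0.0169 = 0.4286
B_II = 1 / 0.4286 = 2.3332
Ranking by B (broadest → narrowest): morphospecies IV (4.05) > morphospecies II (2.33) > morphospecies III (1.34)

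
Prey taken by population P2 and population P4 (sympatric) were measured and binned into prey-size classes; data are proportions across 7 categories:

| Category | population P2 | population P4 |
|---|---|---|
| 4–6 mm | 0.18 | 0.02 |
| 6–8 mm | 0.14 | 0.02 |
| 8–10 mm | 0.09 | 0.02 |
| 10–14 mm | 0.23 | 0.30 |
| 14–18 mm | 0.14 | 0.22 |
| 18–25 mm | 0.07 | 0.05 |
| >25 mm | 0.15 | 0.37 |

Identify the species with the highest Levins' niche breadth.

Σp_P2ᵢ² = 0.18² + 0.14² + 0.09² + 0.23² + 0.14² + 0.07² + 0.15² = 0.0324 + 0.0196 + 0.0081 + 0.0529 + 0.0196 + 0.0049 + 0.0225 = 0.1600
B_P2 = 1 / 0.1600 = 6.2500
Σp_P4ᵢ² = 0.02² + 0.02² + 0.02² + 0.30² + 0.22² + 0.05² + 0.37² = 0.0004 + 0.0004 + 0.0004 + 0.0900 + 0.0484 + 0.0025 + 0.1369 = 0.2790
B_P4 = 1 / 0.2790 = 3.5842
Highest B → broadest niche (most generalist): population P2 (B = 6.25).

population P2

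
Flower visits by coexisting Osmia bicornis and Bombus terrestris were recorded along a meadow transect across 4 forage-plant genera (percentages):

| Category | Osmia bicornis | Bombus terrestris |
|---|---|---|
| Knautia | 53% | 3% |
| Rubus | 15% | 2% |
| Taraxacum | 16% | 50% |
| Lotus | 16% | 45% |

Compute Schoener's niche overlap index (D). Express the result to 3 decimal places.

Convert percentages to proportions (divide by 100).
Σ|p₁ᵢ − p₂ᵢ| = 0.50 + 0.13 + 0.34 + 0.29 = 1.26
D = 1 − ½ × 1.26 = 1 − 0.630 = 0.37000

0.370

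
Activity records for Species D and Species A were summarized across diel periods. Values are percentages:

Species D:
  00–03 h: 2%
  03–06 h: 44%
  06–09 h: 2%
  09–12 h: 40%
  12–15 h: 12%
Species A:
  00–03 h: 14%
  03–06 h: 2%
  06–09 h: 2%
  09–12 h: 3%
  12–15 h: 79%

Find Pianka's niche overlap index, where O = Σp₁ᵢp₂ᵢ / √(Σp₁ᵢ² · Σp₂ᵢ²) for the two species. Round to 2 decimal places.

0.24

Convert percentages to proportions (divide by 100).
Σ p₁ᵢp₂ᵢ = 0.0028 + 0.0088 + 0.0004 + 0.0120 + 0.0948 = 0.1188
Σp_1ᵢ² = 0.02² + 0.44² + 0.02² + 0.40² + 0.12² = 0.0004 + 0.1936 + 0.0004 + 0.1600 + 0.0144 = 0.3688
Σp_2ᵢ² = 0.14² + 0.02² + 0.02² + 0.03² + 0.79² = 0.0196 + 0.0004 + 0.0004 + 0.0009 + 0.6241 = 0.6454
O = 0.1188 / √(0.3688 × 0.6454) = 0.1188 / 0.48788 = 0.2435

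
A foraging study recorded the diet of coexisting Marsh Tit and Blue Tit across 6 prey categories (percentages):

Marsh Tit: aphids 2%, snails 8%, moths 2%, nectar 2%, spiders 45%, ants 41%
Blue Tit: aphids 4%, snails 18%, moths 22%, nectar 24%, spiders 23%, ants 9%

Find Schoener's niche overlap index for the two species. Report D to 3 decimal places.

0.460

Convert percentages to proportions (divide by 100).
Σ|p₁ᵢ − p₂ᵢ| = 0.02 + 0.10 + 0.20 + 0.22 + 0.22 + 0.32 = 1.08
D = 1 − ½ × 1.08 = 1 − 0.540 = 0.46000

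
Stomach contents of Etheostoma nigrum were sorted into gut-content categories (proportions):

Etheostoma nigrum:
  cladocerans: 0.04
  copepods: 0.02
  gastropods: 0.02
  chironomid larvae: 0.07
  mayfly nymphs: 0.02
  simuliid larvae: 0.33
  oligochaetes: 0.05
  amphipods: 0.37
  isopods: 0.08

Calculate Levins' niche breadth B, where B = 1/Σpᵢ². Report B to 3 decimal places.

Σpᵢ² = 0.04² + 0.02² + 0.02² + 0.07² + 0.02² + 0.33² + 0.05² + 0.37² + 0.08² = 0.0016 + 0.0004 + 0.0004 + 0.0049 + 0.0004 + 0.1089 + 0.0025 + 0.1369 + 0.0064 = 0.2624
B = 1 / 0.2624 = 3.81098

3.811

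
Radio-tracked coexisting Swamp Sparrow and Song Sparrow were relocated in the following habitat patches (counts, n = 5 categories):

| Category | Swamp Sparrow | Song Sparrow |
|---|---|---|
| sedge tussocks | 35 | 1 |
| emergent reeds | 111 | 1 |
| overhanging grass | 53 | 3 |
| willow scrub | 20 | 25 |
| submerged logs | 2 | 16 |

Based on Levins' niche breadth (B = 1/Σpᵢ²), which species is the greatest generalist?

Swamp Sparrow

Proportions for Swamp Sparrow (n=221): 35/221=0.1584, 111/221=0.5023, 53/221=0.2398, 20/221=0.0905, 2/221=0.0090
Proportions for Song Sparrow (n=46): 1/46=0.0217, 1/46=0.0217, 3/46=0.0652, 25/46=0.5435, 16/46=0.3478
Σp_Swamᵢ² = 0.1584² + 0.5023² + 0.2398² + 0.0905² + 0.0090² = 0.025091 + 0.252305 + 0.057504 + 0.008190 + 0.000081 = 0.343171
B_Swam = 1 / 0.343171 = 2.9140
Σp_Songᵢ² = 0.0217² + 0.0217² + 0.0652² + 0.5435² + 0.3478² = 0.000471 + 0.000471 + 0.004251 + 0.295392 + 0.120965 = 0.421550
B_Song = 1 / 0.421550 = 2.3722
Highest B → broadest niche (most generalist): Swamp Sparrow (B = 2.91).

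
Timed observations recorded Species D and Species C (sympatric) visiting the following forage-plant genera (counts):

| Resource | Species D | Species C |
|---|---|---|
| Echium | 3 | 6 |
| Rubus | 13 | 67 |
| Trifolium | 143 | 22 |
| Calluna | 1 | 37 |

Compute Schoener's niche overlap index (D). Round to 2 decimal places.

Proportions for Species D (n=160): 3/160=0.0188, 13/160=0.0813, 143/160=0.8938, 1/160=0.0063
Proportions for Species C (n=132): 6/132=0.0455, 67/132=0.5076, 22/132=0.1667, 37/132=0.2803
Σ|p₁ᵢ − p₂ᵢ| = 0.0267 + 0.4263 + 0.7271 + 0.2740 = 1.4541
D = 1 − ½ × 1.4541 = 1 − 0.72705 = 0.27295

0.27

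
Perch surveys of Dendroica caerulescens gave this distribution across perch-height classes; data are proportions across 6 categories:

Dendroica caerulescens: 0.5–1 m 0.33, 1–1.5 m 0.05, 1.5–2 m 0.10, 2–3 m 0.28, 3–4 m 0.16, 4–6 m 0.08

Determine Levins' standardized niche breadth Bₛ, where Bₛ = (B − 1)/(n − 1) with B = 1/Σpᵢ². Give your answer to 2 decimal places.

Σpᵢ² = 0.33² + 0.05² + 0.10² + 0.28² + 0.16² + 0.08² = 0.1089 + 0.0025 + 0.0100 + 0.0784 + 0.0256 + 0.0064 = 0.2318
B = 1 / 0.2318 = 4.3141
Bₛ = (B − 1)/(n − 1) = (4.3141 − 1)/(6 − 1) = 3.3141/5 = 0.6628

0.66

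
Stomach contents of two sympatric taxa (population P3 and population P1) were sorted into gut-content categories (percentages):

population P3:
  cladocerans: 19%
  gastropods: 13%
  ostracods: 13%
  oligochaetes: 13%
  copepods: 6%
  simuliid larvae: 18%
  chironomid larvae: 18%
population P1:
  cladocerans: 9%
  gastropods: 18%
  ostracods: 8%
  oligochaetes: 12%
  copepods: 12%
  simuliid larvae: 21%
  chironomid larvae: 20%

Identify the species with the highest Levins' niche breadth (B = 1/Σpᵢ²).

population P3

Convert percentages to proportions (divide by 100).
Σp_P3ᵢ² = 0.19² + 0.13² + 0.13² + 0.13² + 0.06² + 0.18² + 0.18² = 0.0361 + 0.0169 + 0.0169 + 0.0169 + 0.0036 + 0.0324 + 0.0324 = 0.1552
B_P3 = 1 / 0.1552 = 6.4433
Σp_P1ᵢ² = 0.09² + 0.18² + 0.08² + 0.12² + 0.12² + 0.21² + 0.20² = 0.0081 + 0.0324 + 0.0064 + 0.0144 + 0.0144 + 0.0441 + 0.0400 = 0.1598
B_P1 = 1 / 0.1598 = 6.2578
Highest B → broadest niche (most generalist): population P3 (B = 6.44).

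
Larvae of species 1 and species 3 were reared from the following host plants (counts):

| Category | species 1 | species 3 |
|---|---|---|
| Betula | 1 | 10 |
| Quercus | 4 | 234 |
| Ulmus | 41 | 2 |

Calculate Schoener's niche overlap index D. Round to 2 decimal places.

0.12

Proportions for species 1 (n=46): 1/46=0.0217, 4/46=0.0870, 41/46=0.8913
Proportions for species 3 (n=246): 10/246=0.0407, 234/246=0.9512, 2/246=0.0081
Σ|p₁ᵢ − p₂ᵢ| = 0.0190 + 0.8642 + 0.8832 = 1.7664
D = 1 − ½ × 1.7664 = 1 − 0.88320 = 0.11680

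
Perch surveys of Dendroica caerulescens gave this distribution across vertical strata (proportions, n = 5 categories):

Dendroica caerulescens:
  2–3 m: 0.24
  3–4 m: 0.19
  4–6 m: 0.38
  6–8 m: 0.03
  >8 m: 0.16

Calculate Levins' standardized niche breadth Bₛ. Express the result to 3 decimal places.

0.695

Σpᵢ² = 0.24² + 0.19² + 0.38² + 0.03² + 0.16² = 0.0576 + 0.0361 + 0.1444 + 0.0009 + 0.0256 = 0.2646
B = 1 / 0.2646 = 3.77929
Bₛ = (B − 1)/(n − 1) = (3.77929 − 1)/(5 − 1) = 2.77929/4 = 0.69482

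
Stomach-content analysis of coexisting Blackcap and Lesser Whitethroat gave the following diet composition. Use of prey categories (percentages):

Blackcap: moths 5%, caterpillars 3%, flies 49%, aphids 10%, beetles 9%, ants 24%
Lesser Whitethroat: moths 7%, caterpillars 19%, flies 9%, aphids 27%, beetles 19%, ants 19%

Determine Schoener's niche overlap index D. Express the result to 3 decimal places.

Convert percentages to proportions (divide by 100).
Σ|p₁ᵢ − p₂ᵢ| = 0.02 + 0.16 + 0.40 + 0.17 + 0.10 + 0.05 = 0.90
D = 1 − ½ × 0.90 = 1 − 0.450 = 0.55000

0.550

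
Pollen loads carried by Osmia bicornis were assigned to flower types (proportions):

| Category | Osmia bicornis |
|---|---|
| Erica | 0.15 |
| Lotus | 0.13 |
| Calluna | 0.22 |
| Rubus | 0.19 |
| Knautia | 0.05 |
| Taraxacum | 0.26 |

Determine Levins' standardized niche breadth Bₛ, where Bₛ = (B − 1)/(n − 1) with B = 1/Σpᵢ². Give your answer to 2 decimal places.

0.83

Σpᵢ² = 0.15² + 0.13² + 0.22² + 0.19² + 0.05² + 0.26² = 0.0225 + 0.0169 + 0.0484 + 0.0361 + 0.0025 + 0.0676 = 0.1940
B = 1 / 0.1940 = 5.1546
Bₛ = (B − 1)/(n − 1) = (5.1546 − 1)/(6 − 1) = 4.1546/5 = 0.8309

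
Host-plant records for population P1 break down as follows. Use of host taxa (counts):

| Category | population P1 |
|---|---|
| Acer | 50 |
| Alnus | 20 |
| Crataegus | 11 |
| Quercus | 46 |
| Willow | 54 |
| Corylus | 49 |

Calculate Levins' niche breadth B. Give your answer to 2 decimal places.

Proportions for population P1 (n=230): 50/230=0.2174, 20/230=0.0870, 11/230=0.0478, 46/230=0.2000, 54/230=0.2348, 49/230=0.2130
Σpᵢ² = 0.2174² + 0.0870² + 0.0478² + 0.2000² + 0.2348² + 0.2130² = 0.047263 + 0.007569 + 0.002285 + 0.040000 + 0.055131 + 0.045369 = 0.197617
B = 1 / 0.197617 = 5.0603

5.06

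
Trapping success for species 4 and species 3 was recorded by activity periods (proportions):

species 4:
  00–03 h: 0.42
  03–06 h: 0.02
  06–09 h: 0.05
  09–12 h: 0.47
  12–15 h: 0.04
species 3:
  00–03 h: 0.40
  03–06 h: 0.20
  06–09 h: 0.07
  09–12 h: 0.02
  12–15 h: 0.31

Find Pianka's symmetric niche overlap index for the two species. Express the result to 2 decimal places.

Σ p₁ᵢp₂ᵢ = 0.1680 + 0.0040 + 0.0035 + 0.0094 + 0.0124 = 0.1973
Σp_1ᵢ² = 0.42² + 0.02² + 0.05² + 0.47² + 0.04² = 0.1764 + 0.0004 + 0.0025 + 0.2209 + 0.0016 = 0.4018
Σp_2ᵢ² = 0.40² + 0.20² + 0.07² + 0.02² + 0.31² = 0.1600 + 0.0400 + 0.0049 + 0.0004 + 0.0961 = 0.3014
O = 0.1973 / √(0.4018 × 0.3014) = 0.1973 / 0.34800 = 0.5670

0.57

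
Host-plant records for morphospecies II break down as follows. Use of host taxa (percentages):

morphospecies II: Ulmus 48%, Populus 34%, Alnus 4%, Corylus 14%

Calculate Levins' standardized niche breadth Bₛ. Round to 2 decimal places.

Convert percentages to proportions (divide by 100).
Σpᵢ² = 0.48² + 0.34² + 0.04² + 0.14² = 0.2304 + 0.1156 + 0.0016 + 0.0196 = 0.3672
B = 1 / 0.3672 = 2.7233
Bₛ = (B − 1)/(n − 1) = (2.7233 − 1)/(4 − 1) = 1.7233/3 = 0.5744

0.57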